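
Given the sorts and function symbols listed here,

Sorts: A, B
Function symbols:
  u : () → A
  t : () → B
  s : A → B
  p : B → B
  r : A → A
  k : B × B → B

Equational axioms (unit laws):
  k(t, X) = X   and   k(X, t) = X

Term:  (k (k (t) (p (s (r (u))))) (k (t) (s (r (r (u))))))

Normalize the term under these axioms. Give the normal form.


1. (k (k (t) (p (s (r (u))))) (k (t) (s (r (r (u))))))  →  (k (p (s (r (u)))) (k (t) (s (r (r (u))))))
2. (k (p (s (r (u)))) (k (t) (s (r (r (u))))))  →  (k (p (s (r (u)))) (s (r (r (u)))))

normal form = (k (p (s (r (u)))) (s (r (r (u)))))


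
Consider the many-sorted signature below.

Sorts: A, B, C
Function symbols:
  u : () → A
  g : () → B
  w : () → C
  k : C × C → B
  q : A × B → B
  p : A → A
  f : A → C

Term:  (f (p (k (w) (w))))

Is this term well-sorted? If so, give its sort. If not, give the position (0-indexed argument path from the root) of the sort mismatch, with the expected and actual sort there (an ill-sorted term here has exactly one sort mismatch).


      (w) : C
      (w) : C
    (k (w) (w)) : B
  (p (k (w) (w))) : ✗ arg 0 at [0, 0] has sort B, expected A

ill-sorted at position [0, 0]: expected A, got B


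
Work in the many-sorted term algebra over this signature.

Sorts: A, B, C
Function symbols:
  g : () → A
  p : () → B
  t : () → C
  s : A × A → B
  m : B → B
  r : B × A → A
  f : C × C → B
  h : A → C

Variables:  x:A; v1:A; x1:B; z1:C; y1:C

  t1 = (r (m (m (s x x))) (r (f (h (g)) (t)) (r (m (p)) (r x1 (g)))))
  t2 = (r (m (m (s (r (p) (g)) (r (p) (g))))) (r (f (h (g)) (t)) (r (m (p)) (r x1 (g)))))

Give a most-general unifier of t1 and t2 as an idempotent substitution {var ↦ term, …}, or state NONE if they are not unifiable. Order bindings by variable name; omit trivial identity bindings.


{x ↦ (r (p) (g))}


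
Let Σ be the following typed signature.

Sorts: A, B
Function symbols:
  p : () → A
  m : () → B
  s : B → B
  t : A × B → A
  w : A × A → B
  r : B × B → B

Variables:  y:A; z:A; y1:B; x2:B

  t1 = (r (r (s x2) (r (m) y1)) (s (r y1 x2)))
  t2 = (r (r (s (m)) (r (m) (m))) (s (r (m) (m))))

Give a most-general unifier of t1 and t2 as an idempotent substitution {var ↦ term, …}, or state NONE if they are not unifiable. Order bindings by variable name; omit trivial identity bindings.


{x2 ↦ (m), y1 ↦ (m)}


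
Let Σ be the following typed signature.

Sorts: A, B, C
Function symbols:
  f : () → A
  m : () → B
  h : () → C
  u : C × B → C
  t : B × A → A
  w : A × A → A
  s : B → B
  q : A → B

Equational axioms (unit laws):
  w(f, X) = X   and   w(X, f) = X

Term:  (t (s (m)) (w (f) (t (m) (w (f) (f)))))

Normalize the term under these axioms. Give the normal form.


1. (t (s (m)) (w (f) (t (m) (w (f) (f)))))  →  (t (s (m)) (t (m) (w (f) (f))))
2. (t (s (m)) (t (m) (w (f) (f))))  →  (t (s (m)) (t (m) (f)))

normal form = (t (s (m)) (t (m) (f)))


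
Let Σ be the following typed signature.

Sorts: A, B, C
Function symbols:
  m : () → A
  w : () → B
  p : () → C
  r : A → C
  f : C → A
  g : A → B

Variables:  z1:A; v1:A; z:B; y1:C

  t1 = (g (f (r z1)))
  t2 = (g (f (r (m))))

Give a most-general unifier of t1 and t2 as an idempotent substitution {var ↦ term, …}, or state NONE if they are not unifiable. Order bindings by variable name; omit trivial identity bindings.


{z1 ↦ (m)}


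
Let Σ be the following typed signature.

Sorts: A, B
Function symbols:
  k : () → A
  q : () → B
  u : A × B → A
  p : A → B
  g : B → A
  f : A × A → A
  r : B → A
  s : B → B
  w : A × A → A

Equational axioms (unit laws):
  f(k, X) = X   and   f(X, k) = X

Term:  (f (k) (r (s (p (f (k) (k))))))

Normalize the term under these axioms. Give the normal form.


normal form = (r (s (p (k))))

1. (f (k) (r (s (p (f (k) (k))))))  →  (r (s (p (f (k) (k)))))
2. (r (s (p (f (k) (k)))))  →  (r (s (p (k))))


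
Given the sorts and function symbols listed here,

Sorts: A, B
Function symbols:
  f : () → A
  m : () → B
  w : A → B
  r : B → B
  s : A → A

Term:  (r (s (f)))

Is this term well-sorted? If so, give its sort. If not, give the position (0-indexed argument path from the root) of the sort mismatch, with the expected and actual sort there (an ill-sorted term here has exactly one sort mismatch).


    (f) : A
  (s (f)) : A
(r (s (f))) : ✗ arg 0 at [0] has sort A, expected B

ill-sorted at position [0]: expected B, got A


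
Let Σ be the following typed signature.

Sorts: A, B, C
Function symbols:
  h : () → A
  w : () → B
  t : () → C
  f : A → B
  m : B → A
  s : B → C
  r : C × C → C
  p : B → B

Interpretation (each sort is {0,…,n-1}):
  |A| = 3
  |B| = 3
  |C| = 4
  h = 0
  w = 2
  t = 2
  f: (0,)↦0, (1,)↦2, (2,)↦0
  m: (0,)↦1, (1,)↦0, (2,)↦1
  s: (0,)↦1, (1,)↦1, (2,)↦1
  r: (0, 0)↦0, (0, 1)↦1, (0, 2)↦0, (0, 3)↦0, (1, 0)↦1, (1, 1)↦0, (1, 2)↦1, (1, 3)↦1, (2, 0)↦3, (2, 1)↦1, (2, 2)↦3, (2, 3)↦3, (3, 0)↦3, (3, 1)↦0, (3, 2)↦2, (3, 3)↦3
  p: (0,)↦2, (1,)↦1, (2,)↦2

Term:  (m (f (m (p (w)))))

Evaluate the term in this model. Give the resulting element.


value = 1

  w = 2
  (p (w)) = p(2,) = 2
  (m (p (w))) = m(2,) = 1
  (f (m (p (w)))) = f(1,) = 2
  (m (f (m (p (w))))) = m(2,) = 1


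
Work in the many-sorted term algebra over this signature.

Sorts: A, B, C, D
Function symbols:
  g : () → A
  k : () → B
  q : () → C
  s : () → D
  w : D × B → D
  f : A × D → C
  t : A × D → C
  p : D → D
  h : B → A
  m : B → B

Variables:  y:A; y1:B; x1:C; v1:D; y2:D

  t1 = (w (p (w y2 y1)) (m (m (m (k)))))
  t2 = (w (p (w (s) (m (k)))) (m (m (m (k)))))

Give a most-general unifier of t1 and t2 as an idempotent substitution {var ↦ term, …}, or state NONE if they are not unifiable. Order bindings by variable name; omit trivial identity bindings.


{y1 ↦ (m (k)), y2 ↦ (s)}


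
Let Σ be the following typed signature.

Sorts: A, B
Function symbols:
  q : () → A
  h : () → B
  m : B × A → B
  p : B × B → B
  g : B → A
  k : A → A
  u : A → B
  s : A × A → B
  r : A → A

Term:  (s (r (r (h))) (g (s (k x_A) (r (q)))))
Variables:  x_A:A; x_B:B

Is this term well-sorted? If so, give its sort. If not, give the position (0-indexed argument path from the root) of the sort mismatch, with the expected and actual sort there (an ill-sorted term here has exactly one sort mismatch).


ill-sorted at position [0, 0, 0]: expected A, got B

      (h) : B
    (r (h)) : ✗ arg 0 at [0, 0, 0] has sort B, expected A
        x_A : A
      (k x_A) : A
        (q) : A
      (r (q)) : A
    (s (k x_A) (r (q))) : B
  (g (s (k x_A) (r (q)))) : A


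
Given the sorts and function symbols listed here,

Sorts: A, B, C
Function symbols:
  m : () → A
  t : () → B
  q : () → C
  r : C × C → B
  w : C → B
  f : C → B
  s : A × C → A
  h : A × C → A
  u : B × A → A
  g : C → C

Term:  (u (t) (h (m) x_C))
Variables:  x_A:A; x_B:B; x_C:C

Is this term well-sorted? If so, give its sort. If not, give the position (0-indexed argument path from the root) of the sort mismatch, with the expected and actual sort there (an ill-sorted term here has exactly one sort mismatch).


  (t) : B
    (m) : A
    x_C : C
  (h (m) x_C) : A
(u (t) (h (m) x_C)) : A

well-sorted; sort = A


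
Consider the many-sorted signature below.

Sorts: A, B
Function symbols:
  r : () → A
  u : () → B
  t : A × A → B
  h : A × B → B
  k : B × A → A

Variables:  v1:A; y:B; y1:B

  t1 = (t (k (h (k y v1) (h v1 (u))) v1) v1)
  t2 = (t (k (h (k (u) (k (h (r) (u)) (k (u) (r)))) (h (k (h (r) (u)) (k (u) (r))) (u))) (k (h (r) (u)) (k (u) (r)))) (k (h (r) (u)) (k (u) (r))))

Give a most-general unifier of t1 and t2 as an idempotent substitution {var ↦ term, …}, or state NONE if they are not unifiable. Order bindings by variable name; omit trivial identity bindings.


{v1 ↦ (k (h (r) (u)) (k (u) (r))), y ↦ (u)}


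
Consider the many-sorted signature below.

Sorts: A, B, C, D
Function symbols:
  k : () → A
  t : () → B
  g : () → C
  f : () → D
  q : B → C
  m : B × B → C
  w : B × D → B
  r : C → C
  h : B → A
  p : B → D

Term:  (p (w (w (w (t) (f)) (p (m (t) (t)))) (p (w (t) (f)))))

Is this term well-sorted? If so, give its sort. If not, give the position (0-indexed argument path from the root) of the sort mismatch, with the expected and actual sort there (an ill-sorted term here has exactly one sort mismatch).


ill-sorted at position [0, 0, 1, 0]: expected B, got C

        (t) : B
        (f) : D
      (w (t) (f)) : B
          (t) : B
          (t) : B
        (m (t) (t)) : C
      (p (m (t) (t))) : ✗ arg 0 at [0, 0, 1, 0] has sort C, expected B
        (t) : B
        (f) : D
      (w (t) (f)) : B
    (p (w (t) (f))) : D


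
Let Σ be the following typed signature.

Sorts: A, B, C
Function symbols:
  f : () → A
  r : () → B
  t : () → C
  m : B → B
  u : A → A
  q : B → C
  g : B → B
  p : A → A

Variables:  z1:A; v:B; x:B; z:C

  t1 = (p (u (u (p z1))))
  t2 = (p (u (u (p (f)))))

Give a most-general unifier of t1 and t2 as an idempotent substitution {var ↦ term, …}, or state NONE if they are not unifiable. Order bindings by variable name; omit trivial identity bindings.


{z1 ↦ (f)}


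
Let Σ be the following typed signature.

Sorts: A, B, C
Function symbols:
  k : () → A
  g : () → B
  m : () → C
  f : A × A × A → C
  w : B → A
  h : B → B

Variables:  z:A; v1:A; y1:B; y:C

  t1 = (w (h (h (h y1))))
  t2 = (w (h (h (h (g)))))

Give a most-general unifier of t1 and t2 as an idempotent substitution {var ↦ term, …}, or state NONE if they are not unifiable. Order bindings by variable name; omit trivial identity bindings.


{y1 ↦ (g)}


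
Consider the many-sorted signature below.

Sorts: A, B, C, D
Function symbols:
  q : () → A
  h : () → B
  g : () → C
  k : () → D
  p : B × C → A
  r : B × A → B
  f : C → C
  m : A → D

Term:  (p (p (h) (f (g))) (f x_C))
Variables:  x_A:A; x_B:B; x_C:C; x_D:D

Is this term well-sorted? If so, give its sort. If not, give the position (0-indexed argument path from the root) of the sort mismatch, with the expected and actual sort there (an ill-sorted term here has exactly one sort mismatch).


ill-sorted at position [0]: expected B, got A

    (h) : B
      (g) : C
    (f (g)) : C
  (p (h) (f (g))) : A
    x_C : C
  (f x_C) : C
(p (p (h) (f (g))) (f x_C)) : ✗ arg 0 at [0] has sort A, expected B


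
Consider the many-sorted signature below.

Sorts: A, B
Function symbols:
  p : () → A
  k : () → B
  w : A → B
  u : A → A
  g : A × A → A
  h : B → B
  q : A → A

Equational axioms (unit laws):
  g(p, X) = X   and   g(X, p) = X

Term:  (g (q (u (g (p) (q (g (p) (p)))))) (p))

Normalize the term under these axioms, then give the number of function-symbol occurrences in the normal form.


1. (g (q (u (g (p) (q (g (p) (p)))))) (p))  →  (q (u (g (p) (q (g (p) (p))))))
2. (q (u (g (p) (q (g (p) (p))))))  →  (q (u (q (g (p) (p)))))
3. (q (u (q (g (p) (p)))))  →  (q (u (q (p))))
normal form: (q (u (q (p))))

size = 4


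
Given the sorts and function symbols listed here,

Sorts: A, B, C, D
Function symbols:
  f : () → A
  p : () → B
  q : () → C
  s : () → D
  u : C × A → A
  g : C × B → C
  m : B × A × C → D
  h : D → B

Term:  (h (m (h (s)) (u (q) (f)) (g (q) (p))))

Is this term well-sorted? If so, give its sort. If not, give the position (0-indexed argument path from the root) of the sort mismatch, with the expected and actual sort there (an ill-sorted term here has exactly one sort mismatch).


      (s) : D
    (h (s)) : B
      (q) : C
      (f) : A
    (u (q) (f)) : A
      (q) : C
      (p) : B
    (g (q) (p)) : C
  (m (h (s)) (u (q) (f)) (g (q) (p))) : D
(h (m (h (s)) (u (q) (f)) (g (q) (p)))) : B

well-sorted; sort = B


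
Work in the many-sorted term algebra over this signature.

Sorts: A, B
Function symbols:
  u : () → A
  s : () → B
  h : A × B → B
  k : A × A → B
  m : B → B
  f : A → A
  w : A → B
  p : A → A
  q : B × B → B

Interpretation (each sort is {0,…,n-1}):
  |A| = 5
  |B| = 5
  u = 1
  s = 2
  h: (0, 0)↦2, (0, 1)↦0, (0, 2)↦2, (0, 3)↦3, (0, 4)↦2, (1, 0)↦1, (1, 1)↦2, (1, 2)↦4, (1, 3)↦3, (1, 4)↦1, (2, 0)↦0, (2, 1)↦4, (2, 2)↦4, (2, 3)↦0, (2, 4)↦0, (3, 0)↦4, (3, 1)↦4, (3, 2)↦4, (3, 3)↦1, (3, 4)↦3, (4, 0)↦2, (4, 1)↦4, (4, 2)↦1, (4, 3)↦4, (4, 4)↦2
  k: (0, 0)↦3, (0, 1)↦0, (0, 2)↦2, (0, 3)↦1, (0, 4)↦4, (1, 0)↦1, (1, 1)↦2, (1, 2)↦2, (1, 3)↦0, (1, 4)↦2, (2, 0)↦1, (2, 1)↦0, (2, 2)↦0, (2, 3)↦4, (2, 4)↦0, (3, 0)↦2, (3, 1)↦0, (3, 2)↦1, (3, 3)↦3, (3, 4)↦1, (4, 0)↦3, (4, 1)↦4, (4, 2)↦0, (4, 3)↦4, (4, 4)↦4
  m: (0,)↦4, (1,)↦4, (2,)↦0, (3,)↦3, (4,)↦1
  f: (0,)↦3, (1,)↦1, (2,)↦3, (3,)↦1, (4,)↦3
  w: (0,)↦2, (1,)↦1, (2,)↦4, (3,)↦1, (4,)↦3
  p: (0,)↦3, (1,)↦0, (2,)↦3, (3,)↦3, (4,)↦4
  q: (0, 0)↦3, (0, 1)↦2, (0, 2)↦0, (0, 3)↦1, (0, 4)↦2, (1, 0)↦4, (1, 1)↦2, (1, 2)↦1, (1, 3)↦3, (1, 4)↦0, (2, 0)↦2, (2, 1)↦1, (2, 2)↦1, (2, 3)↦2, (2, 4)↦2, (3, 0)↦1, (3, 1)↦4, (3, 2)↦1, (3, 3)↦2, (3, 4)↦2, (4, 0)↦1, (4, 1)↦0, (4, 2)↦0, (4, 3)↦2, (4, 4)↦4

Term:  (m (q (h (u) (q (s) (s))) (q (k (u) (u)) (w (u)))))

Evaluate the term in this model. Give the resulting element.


value = 4

  u = 1
  s = 2
  s = 2
  (q (s) (s)) = q(2, 2) = 1
  (h (u) (q (s) (s))) = h(1, 1) = 2
  u = 1
  u = 1
  (k (u) (u)) = k(1, 1) = 2
  u = 1
  (w (u)) = w(1,) = 1
  (q (k (u) (u)) (w (u))) = q(2, 1) = 1
  (q (h (u) (q (s) (s))) (q (k (u) (u)) (w (u)))) = q(2, 1) = 1
  (m (q (h (u) (q (s) (s))) (q (k (u) (u)) (w (u))))) = m(1,) = 4


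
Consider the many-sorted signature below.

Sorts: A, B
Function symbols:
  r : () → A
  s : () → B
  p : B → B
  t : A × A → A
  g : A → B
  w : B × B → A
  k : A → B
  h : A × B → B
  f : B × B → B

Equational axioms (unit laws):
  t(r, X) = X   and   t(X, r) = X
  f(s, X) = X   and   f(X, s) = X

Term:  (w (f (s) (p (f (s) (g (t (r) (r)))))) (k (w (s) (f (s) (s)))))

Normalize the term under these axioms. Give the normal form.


normal form = (w (p (g (r))) (k (w (s) (s))))

1. (w (f (s) (p (f (s) (g (t (r) (r)))))) (k (w (s) (f (s) (s)))))  →  (w (p (f (s) (g (t (r) (r))))) (k (w (s) (f (s) (s)))))
2. (w (p (f (s) (g (t (r) (r))))) (k (w (s) (f (s) (s)))))  →  (w (p (g (t (r) (r)))) (k (w (s) (f (s) (s)))))
3. (w (p (g (t (r) (r)))) (k (w (s) (f (s) (s)))))  →  (w (p (g (r))) (k (w (s) (f (s) (s)))))
4. (w (p (g (r))) (k (w (s) (f (s) (s)))))  →  (w (p (g (r))) (k (w (s) (s))))


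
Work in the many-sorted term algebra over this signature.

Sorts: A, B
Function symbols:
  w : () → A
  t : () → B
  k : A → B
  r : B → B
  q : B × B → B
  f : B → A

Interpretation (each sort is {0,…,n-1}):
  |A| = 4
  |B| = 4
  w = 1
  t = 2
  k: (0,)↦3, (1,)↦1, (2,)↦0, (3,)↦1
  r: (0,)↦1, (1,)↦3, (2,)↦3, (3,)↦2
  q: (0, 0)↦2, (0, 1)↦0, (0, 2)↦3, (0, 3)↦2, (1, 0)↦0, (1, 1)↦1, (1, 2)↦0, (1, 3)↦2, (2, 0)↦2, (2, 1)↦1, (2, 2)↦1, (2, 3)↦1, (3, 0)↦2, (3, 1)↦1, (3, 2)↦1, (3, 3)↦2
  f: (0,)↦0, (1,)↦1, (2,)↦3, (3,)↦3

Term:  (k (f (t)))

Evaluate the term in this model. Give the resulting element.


value = 1

  t = 2
  (f (t)) = f(2,) = 3
  (k (f (t))) = k(3,) = 1


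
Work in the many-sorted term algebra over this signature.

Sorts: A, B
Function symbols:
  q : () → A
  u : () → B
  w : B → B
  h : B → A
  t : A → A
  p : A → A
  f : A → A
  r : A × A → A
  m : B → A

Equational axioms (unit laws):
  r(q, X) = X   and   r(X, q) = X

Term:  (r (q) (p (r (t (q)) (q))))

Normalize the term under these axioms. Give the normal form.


normal form = (p (t (q)))

1. (r (q) (p (r (t (q)) (q))))  →  (p (r (t (q)) (q)))
2. (p (r (t (q)) (q)))  →  (p (t (q)))


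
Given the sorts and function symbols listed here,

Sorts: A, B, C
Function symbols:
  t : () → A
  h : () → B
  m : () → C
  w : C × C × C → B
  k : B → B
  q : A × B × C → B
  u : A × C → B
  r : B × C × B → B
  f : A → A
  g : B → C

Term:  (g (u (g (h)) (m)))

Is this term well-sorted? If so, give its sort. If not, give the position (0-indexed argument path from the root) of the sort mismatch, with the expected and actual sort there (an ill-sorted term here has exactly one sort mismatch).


      (h) : B
    (g (h)) : C
    (m) : C
  (u (g (h)) (m)) : ✗ arg 0 at [0, 0] has sort C, expected A

ill-sorted at position [0, 0]: expected A, got C


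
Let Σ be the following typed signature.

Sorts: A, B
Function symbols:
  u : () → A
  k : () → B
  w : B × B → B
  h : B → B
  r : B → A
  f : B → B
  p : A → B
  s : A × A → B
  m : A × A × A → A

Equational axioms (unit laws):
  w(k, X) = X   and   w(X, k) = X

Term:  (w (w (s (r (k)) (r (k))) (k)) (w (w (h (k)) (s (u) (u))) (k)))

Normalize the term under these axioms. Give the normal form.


1. (w (w (s (r (k)) (r (k))) (k)) (w (w (h (k)) (s (u) (u))) (k)))  →  (w (s (r (k)) (r (k))) (w (w (h (k)) (s (u) (u))) (k)))
2. (w (s (r (k)) (r (k))) (w (w (h (k)) (s (u) (u))) (k)))  →  (w (s (r (k)) (r (k))) (w (h (k)) (s (u) (u))))

normal form = (w (s (r (k)) (r (k))) (w (h (k)) (s (u) (u))))


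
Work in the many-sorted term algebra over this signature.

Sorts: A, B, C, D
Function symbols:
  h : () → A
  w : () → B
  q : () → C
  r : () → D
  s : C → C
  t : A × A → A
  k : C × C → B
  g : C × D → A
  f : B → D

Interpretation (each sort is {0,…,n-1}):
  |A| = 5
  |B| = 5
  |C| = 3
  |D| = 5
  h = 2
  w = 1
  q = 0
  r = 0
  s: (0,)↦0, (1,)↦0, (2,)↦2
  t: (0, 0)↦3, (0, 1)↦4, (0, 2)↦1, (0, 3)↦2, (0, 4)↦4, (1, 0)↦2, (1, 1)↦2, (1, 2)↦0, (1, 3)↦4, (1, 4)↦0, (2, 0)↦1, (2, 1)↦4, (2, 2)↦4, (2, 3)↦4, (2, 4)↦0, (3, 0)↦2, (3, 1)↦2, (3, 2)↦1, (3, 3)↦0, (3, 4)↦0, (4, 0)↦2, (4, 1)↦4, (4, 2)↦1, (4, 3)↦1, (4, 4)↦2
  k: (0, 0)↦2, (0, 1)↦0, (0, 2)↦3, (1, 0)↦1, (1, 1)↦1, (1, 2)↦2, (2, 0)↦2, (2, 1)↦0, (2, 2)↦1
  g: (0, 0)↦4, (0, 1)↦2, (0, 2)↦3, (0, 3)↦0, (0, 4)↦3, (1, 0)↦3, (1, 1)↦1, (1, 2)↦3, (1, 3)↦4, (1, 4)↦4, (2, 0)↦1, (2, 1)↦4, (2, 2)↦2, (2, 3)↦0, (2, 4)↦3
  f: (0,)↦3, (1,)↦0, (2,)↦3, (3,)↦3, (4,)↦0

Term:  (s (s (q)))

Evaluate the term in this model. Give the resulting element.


  q = 0
  (s (q)) = s(0,) = 0
  (s (s (q))) = s(0,) = 0

value = 0


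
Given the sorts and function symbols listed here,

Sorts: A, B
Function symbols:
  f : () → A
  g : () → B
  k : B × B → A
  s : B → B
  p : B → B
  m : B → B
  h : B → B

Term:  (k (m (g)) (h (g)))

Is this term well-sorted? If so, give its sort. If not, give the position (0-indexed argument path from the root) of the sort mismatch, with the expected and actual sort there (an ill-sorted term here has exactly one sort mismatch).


    (g) : B
  (m (g)) : B
    (g) : B
  (h (g)) : B
(k (m (g)) (h (g))) : A

well-sorted; sort = A


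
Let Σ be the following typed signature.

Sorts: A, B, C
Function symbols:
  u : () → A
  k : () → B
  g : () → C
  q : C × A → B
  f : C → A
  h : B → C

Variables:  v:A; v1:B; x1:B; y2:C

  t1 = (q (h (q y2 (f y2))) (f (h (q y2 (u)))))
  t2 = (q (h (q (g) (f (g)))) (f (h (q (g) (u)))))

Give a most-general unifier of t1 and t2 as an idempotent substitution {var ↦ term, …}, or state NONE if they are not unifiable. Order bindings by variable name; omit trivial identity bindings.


{y2 ↦ (g)}


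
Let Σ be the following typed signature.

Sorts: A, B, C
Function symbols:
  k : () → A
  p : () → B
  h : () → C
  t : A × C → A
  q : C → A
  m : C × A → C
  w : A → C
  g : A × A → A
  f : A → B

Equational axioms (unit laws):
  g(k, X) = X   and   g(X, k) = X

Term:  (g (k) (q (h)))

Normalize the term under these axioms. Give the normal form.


1. (g (k) (q (h)))  →  (q (h))

normal form = (q (h))


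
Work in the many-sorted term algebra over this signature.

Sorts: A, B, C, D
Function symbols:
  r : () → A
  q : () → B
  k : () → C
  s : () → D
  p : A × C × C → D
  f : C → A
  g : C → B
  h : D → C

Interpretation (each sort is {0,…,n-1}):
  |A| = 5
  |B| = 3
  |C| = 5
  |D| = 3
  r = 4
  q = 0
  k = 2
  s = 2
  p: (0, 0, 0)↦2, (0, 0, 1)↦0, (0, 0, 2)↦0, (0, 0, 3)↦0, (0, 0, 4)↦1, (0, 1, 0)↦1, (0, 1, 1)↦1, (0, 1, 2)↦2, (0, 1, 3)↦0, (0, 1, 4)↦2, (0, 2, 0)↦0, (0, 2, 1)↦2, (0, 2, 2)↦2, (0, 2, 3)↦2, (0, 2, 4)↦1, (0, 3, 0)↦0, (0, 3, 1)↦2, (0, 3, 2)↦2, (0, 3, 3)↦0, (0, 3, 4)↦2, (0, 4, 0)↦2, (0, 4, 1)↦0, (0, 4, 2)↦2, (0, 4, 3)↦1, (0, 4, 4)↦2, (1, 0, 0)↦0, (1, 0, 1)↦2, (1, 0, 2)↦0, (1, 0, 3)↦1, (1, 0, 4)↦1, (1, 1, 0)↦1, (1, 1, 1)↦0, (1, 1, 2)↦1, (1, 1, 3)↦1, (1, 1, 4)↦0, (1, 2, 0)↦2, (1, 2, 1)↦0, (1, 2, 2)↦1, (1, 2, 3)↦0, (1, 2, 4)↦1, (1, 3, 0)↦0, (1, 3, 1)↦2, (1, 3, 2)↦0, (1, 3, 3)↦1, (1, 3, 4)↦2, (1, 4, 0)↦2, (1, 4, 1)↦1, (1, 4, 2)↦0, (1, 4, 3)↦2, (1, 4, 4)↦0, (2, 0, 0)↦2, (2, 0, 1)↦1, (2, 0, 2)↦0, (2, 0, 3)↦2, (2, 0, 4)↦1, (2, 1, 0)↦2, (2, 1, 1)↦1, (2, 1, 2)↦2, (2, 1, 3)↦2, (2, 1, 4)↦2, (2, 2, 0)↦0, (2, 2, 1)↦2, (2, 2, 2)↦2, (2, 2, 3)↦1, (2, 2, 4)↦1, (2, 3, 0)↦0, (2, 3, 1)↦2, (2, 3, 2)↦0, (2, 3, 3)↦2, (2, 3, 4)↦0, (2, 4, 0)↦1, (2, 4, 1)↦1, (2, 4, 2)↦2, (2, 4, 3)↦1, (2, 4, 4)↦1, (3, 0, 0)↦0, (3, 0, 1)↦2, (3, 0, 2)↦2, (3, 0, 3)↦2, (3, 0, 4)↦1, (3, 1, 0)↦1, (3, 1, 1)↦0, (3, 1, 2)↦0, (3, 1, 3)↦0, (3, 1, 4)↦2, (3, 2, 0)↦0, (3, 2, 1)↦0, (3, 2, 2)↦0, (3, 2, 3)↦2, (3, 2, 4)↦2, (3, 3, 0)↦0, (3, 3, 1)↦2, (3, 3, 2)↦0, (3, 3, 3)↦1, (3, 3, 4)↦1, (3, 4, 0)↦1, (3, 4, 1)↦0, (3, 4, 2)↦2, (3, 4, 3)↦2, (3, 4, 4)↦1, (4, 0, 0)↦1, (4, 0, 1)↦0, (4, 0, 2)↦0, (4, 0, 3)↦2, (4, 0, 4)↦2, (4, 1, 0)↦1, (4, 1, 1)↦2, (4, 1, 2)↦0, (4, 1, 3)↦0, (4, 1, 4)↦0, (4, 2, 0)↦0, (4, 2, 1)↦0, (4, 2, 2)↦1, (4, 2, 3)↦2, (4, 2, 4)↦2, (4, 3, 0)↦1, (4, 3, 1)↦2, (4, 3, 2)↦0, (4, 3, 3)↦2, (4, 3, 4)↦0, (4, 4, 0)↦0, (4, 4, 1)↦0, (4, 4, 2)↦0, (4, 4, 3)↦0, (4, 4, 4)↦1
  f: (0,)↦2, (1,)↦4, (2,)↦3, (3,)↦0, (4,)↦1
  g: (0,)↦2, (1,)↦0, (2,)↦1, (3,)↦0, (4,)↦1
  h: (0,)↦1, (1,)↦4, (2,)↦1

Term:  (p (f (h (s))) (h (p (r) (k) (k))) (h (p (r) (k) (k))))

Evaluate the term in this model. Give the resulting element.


  s = 2
  (h (s)) = h(2,) = 1
  (f (h (s))) = f(1,) = 4
  r = 4
  k = 2
  k = 2
  (p (r) (k) (k)) = p(4, 2, 2) = 1
  (h (p (r) (k) (k))) = h(1,) = 4
  r = 4
  k = 2
  k = 2
  (p (r) (k) (k)) = p(4, 2, 2) = 1
  (h (p (r) (k) (k))) = h(1,) = 4
  (p (f (h (s))) (h (p (r) (k) (k))) (h (p (r) (k) (k)))) = p(4, 4, 4) = 1

value = 1


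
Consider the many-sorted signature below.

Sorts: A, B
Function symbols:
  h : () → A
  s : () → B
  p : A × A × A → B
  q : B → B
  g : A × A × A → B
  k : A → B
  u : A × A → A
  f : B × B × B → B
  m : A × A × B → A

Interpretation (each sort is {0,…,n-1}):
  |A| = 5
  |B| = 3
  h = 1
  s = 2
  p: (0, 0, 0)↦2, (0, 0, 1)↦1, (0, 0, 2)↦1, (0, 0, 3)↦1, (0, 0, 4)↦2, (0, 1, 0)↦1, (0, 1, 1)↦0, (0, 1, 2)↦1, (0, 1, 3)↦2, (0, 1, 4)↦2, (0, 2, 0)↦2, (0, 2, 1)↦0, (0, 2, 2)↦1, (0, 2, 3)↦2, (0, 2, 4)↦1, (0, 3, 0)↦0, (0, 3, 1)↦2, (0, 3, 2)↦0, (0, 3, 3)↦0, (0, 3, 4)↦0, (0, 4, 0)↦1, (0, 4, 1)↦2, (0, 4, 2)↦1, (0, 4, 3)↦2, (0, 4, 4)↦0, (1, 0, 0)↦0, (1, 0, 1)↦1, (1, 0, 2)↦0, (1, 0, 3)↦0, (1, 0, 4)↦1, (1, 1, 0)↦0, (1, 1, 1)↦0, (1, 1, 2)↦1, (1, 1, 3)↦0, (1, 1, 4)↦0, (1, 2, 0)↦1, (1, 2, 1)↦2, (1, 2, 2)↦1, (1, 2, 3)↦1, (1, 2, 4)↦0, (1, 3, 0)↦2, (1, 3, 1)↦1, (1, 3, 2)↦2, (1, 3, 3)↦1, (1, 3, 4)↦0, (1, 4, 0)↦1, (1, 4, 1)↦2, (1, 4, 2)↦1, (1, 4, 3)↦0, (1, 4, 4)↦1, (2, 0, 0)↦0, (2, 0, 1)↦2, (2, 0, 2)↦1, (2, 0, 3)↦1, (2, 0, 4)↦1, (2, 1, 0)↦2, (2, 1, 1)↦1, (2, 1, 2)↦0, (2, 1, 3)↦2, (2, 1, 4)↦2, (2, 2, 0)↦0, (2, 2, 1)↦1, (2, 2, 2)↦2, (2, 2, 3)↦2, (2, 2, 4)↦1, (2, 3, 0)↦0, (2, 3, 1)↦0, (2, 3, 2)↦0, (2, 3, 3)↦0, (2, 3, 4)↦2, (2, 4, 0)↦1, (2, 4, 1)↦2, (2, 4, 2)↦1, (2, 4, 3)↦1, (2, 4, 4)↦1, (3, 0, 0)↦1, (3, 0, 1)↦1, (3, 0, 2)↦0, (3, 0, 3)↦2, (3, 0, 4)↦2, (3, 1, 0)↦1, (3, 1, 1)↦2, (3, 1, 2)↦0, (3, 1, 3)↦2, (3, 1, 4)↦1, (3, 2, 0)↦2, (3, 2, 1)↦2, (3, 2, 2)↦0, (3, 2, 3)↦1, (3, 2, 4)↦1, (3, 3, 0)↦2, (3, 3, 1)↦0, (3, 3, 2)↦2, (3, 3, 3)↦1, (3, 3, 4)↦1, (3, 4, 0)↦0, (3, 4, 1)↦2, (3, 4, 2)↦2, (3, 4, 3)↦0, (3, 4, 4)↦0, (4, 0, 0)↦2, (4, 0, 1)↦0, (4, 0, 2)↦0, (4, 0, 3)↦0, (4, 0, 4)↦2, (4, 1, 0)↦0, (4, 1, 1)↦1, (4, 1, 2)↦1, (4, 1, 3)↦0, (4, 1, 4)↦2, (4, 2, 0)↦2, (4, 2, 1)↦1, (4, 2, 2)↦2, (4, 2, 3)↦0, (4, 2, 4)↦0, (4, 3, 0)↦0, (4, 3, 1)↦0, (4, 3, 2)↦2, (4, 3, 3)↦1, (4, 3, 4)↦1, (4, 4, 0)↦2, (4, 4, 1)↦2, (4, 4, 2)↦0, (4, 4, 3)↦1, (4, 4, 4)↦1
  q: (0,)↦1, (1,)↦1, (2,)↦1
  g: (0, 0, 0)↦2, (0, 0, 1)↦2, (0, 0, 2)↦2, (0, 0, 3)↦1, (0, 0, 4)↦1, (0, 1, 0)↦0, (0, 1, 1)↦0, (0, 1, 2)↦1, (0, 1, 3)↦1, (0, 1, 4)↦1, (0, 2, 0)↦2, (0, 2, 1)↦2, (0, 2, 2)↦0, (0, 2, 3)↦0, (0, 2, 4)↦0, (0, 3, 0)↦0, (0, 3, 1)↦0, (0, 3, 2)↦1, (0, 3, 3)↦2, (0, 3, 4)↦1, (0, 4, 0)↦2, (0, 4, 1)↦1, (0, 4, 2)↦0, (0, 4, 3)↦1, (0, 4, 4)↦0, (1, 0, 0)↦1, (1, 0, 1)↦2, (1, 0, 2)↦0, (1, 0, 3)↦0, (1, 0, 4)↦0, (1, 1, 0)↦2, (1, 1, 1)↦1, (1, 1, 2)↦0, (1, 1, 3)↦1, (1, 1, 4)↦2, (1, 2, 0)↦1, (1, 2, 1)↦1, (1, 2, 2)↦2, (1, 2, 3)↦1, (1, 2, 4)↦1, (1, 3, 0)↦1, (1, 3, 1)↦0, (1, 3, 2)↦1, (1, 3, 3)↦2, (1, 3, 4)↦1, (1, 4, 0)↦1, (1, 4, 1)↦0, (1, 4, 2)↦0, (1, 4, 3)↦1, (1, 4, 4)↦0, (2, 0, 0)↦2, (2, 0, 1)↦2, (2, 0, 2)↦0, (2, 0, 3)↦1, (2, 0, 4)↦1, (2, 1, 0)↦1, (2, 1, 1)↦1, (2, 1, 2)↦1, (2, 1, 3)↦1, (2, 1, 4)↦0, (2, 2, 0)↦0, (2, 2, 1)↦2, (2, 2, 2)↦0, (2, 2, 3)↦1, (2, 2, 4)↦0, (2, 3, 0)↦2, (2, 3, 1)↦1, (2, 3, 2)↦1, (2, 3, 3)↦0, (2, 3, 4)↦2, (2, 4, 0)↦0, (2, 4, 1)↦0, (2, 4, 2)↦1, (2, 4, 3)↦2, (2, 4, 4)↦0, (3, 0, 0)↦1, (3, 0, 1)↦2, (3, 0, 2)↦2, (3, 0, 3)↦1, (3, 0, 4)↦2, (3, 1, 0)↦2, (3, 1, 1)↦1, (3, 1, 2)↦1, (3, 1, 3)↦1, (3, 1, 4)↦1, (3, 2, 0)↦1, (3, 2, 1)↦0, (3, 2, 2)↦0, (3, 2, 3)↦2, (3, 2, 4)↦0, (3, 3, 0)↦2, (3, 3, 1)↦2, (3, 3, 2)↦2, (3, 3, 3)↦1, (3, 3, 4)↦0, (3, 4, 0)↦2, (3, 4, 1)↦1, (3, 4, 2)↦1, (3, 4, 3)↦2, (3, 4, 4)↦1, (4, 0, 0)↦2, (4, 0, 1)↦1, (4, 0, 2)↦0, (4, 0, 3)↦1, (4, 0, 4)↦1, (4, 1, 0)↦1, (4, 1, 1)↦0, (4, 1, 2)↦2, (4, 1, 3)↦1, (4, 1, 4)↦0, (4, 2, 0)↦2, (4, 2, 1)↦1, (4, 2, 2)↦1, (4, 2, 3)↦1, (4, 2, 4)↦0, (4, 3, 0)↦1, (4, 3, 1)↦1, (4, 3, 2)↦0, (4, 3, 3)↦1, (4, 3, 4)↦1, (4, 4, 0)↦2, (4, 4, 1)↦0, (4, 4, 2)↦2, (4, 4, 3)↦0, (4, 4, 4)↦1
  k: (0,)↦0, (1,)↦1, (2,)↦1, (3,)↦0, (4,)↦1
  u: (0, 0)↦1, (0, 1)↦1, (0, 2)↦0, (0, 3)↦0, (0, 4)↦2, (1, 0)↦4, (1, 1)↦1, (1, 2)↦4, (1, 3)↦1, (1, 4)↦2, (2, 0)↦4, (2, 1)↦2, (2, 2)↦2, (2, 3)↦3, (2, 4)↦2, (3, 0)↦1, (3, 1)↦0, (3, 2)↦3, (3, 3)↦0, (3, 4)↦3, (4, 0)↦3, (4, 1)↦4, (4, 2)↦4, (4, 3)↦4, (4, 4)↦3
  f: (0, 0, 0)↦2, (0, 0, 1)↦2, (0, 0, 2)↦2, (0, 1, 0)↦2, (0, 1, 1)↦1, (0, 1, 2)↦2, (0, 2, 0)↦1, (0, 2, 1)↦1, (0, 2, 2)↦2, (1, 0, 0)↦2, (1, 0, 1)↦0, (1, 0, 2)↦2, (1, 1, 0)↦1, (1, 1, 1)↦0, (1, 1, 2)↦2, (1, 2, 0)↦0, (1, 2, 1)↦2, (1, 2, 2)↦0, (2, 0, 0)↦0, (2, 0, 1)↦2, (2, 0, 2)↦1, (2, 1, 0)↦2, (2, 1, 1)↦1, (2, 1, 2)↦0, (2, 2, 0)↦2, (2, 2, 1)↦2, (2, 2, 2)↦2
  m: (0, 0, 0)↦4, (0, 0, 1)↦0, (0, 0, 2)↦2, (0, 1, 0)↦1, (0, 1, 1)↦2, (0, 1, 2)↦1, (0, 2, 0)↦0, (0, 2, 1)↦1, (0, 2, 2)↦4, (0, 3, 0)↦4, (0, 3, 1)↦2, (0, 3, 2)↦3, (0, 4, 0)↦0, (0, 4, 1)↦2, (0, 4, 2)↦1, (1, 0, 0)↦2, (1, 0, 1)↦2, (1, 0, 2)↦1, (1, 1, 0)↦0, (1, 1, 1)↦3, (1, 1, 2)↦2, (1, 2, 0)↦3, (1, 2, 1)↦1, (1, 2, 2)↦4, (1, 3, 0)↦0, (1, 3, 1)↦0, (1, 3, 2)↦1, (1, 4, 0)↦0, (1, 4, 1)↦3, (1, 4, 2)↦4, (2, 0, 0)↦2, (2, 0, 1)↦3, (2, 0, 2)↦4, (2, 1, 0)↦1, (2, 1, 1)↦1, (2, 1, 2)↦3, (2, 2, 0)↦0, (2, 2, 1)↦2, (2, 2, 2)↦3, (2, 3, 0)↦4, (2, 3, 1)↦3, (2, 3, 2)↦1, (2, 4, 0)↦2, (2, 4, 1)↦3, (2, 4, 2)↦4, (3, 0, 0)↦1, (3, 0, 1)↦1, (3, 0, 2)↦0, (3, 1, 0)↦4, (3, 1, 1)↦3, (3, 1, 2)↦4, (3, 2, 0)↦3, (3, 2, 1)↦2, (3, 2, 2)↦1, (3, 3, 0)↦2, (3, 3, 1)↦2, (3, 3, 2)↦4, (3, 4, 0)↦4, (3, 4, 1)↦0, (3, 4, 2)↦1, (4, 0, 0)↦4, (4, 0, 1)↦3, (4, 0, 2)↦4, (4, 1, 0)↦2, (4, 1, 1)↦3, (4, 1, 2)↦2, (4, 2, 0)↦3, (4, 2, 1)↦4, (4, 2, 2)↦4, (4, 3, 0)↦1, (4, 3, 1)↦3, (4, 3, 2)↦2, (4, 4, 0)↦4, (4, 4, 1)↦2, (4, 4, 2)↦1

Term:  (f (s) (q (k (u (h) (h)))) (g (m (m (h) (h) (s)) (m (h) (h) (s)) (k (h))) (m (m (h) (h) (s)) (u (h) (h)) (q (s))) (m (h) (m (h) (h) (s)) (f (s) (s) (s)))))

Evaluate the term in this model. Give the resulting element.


  s = 2
  h = 1
  h = 1
  (u (h) (h)) = u(1, 1) = 1
  (k (u (h) (h))) = k(1,) = 1
  (q (k (u (h) (h)))) = q(1,) = 1
  h = 1
  h = 1
  s = 2
  (m (h) (h) (s)) = m(1, 1, 2) = 2
  h = 1
  h = 1
  s = 2
  (m (h) (h) (s)) = m(1, 1, 2) = 2
  h = 1
  (k (h)) = k(1,) = 1
  (m (m (h) (h) (s)) (m (h) (h) (s)) (k (h))) = m(2, 2, 1) = 2
  h = 1
  h = 1
  s = 2
  (m (h) (h) (s)) = m(1, 1, 2) = 2
  h = 1
  h = 1
  (u (h) (h)) = u(1, 1) = 1
  s = 2
  (q (s)) = q(2,) = 1
  (m (m (h) (h) (s)) (u (h) (h)) (q (s))) = m(2, 1, 1) = 1
  h = 1
  h = 1
  h = 1
  s = 2
  (m (h) (h) (s)) = m(1, 1, 2) = 2
  s = 2
  s = 2
  s = 2
  (f (s) (s) (s)) = f(2, 2, 2) = 2
  (m (h) (m (h) (h) (s)) (f (s) (s) (s))) = m(1, 2, 2) = 4
  (g (m (m (h) (h) (s)) (m (h) (h) (s)) (k (h))) (m (m (h) (h) (s)) (u (h) (h)) (q (s))) (m (h) (m (h) (h) (s)) (f (s) (s) (s)))) = g(2, 1, 4) = 0
  (f (s) (q (k (u (h) (h)))) (g (m (m (h) (h) (s)) (m (h) (h) (s)) (k (h))) (m (m (h) (h) (s)) (u (h) (h)) (q (s))) (m (h) (m (h) (h) (s)) (f (s) (s) (s))))) = f(2, 1, 0) = 2

value = 2


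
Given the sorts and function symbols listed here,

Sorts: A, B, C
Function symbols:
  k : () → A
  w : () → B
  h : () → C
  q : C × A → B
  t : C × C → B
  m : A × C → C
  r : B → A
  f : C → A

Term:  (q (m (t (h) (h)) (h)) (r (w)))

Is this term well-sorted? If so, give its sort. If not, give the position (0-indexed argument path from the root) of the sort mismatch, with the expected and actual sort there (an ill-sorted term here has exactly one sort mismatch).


ill-sorted at position [0, 0]: expected A, got B

      (h) : C
      (h) : C
    (t (h) (h)) : B
    (h) : C
  (m (t (h) (h)) (h)) : ✗ arg 0 at [0, 0] has sort B, expected A
    (w) : B
  (r (w)) : A


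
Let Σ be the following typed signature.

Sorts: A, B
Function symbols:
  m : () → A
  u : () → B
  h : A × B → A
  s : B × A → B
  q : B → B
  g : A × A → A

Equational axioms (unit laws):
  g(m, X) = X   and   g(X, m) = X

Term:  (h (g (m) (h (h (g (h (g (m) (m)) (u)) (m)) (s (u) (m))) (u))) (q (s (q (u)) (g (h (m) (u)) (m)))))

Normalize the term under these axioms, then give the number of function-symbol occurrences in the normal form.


1. (h (g (m) (h (h (g (h (g (m) (m)) (u)) (m)) (s (u) (m))) (u))) (q (s (q (u)) (g (h (m) (u)) (m)))))  →  (h (h (h (g (h (g (m) (m)) (u)) (m)) (s (u) (m))) (u)) (q (s (q (u)) (g (h (m) (u)) (m)))))
2. (h (h (h (g (h (g (m) (m)) (u)) (m)) (s (u) (m))) (u)) (q (s (q (u)) (g (h (m) (u)) (m)))))  →  (h (h (h (h (g (m) (m)) (u)) (s (u) (m))) (u)) (q (s (q (u)) (g (h (m) (u)) (m)))))
3. (h (h (h (h (g (m) (m)) (u)) (s (u) (m))) (u)) (q (s (q (u)) (g (h (m) (u)) (m)))))  →  (h (h (h (h (m) (u)) (s (u) (m))) (u)) (q (s (q (u)) (g (h (m) (u)) (m)))))
4. (h (h (h (h (m) (u)) (s (u) (m))) (u)) (q (s (q (u)) (g (h (m) (u)) (m)))))  →  (h (h (h (h (m) (u)) (s (u) (m))) (u)) (q (s (q (u)) (h (m) (u)))))
normal form: (h (h (h (h (m) (u)) (s (u) (m))) (u)) (q (s (q (u)) (h (m) (u)))))

size = 17


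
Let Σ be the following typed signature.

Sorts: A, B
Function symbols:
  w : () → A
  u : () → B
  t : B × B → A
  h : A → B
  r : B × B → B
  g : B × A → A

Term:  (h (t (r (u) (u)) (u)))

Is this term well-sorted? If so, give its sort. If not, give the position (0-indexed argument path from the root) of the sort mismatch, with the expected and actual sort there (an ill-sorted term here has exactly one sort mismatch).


well-sorted; sort = B

      (u) : B
      (u) : B
    (r (u) (u)) : B
    (u) : B
  (t (r (u) (u)) (u)) : A
(h (t (r (u) (u)) (u))) : B


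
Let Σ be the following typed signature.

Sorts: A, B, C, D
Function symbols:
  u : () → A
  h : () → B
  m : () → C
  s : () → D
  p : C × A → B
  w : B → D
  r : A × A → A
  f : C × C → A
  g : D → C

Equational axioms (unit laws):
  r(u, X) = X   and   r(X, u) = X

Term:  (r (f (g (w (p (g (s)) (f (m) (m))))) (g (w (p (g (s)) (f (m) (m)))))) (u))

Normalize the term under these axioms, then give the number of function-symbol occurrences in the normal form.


1. (r (f (g (w (p (g (s)) (f (m) (m))))) (g (w (p (g (s)) (f (m) (m)))))) (u))  →  (f (g (w (p (g (s)) (f (m) (m))))) (g (w (p (g (s)) (f (m) (m))))))
normal form: (f (g (w (p (g (s)) (f (m) (m))))) (g (w (p (g (s)) (f (m) (m))))))

size = 17


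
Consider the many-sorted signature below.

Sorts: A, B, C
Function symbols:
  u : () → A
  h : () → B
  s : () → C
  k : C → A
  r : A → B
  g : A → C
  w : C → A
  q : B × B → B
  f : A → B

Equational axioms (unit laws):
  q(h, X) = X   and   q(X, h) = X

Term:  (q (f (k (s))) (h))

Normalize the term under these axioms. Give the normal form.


1. (q (f (k (s))) (h))  →  (f (k (s)))

normal form = (f (k (s)))


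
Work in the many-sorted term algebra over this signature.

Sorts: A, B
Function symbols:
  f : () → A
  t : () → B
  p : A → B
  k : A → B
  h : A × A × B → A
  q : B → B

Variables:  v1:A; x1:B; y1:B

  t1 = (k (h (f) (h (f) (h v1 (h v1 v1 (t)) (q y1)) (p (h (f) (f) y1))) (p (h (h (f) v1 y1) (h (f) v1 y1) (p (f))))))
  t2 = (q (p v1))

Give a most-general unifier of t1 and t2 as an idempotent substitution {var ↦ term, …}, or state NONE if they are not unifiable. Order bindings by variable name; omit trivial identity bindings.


NONE (not unifiable)

head clash or occurs-check failure — not unifiable


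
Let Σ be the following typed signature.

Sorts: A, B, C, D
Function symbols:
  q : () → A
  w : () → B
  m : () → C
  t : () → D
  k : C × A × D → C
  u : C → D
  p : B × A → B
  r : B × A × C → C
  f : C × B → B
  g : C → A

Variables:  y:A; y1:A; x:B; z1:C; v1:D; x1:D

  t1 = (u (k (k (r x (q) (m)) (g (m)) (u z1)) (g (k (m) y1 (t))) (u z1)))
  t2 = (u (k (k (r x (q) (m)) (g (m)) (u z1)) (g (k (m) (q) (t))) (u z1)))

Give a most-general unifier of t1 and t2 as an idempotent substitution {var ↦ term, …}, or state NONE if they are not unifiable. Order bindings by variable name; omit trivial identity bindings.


{y1 ↦ (q)}


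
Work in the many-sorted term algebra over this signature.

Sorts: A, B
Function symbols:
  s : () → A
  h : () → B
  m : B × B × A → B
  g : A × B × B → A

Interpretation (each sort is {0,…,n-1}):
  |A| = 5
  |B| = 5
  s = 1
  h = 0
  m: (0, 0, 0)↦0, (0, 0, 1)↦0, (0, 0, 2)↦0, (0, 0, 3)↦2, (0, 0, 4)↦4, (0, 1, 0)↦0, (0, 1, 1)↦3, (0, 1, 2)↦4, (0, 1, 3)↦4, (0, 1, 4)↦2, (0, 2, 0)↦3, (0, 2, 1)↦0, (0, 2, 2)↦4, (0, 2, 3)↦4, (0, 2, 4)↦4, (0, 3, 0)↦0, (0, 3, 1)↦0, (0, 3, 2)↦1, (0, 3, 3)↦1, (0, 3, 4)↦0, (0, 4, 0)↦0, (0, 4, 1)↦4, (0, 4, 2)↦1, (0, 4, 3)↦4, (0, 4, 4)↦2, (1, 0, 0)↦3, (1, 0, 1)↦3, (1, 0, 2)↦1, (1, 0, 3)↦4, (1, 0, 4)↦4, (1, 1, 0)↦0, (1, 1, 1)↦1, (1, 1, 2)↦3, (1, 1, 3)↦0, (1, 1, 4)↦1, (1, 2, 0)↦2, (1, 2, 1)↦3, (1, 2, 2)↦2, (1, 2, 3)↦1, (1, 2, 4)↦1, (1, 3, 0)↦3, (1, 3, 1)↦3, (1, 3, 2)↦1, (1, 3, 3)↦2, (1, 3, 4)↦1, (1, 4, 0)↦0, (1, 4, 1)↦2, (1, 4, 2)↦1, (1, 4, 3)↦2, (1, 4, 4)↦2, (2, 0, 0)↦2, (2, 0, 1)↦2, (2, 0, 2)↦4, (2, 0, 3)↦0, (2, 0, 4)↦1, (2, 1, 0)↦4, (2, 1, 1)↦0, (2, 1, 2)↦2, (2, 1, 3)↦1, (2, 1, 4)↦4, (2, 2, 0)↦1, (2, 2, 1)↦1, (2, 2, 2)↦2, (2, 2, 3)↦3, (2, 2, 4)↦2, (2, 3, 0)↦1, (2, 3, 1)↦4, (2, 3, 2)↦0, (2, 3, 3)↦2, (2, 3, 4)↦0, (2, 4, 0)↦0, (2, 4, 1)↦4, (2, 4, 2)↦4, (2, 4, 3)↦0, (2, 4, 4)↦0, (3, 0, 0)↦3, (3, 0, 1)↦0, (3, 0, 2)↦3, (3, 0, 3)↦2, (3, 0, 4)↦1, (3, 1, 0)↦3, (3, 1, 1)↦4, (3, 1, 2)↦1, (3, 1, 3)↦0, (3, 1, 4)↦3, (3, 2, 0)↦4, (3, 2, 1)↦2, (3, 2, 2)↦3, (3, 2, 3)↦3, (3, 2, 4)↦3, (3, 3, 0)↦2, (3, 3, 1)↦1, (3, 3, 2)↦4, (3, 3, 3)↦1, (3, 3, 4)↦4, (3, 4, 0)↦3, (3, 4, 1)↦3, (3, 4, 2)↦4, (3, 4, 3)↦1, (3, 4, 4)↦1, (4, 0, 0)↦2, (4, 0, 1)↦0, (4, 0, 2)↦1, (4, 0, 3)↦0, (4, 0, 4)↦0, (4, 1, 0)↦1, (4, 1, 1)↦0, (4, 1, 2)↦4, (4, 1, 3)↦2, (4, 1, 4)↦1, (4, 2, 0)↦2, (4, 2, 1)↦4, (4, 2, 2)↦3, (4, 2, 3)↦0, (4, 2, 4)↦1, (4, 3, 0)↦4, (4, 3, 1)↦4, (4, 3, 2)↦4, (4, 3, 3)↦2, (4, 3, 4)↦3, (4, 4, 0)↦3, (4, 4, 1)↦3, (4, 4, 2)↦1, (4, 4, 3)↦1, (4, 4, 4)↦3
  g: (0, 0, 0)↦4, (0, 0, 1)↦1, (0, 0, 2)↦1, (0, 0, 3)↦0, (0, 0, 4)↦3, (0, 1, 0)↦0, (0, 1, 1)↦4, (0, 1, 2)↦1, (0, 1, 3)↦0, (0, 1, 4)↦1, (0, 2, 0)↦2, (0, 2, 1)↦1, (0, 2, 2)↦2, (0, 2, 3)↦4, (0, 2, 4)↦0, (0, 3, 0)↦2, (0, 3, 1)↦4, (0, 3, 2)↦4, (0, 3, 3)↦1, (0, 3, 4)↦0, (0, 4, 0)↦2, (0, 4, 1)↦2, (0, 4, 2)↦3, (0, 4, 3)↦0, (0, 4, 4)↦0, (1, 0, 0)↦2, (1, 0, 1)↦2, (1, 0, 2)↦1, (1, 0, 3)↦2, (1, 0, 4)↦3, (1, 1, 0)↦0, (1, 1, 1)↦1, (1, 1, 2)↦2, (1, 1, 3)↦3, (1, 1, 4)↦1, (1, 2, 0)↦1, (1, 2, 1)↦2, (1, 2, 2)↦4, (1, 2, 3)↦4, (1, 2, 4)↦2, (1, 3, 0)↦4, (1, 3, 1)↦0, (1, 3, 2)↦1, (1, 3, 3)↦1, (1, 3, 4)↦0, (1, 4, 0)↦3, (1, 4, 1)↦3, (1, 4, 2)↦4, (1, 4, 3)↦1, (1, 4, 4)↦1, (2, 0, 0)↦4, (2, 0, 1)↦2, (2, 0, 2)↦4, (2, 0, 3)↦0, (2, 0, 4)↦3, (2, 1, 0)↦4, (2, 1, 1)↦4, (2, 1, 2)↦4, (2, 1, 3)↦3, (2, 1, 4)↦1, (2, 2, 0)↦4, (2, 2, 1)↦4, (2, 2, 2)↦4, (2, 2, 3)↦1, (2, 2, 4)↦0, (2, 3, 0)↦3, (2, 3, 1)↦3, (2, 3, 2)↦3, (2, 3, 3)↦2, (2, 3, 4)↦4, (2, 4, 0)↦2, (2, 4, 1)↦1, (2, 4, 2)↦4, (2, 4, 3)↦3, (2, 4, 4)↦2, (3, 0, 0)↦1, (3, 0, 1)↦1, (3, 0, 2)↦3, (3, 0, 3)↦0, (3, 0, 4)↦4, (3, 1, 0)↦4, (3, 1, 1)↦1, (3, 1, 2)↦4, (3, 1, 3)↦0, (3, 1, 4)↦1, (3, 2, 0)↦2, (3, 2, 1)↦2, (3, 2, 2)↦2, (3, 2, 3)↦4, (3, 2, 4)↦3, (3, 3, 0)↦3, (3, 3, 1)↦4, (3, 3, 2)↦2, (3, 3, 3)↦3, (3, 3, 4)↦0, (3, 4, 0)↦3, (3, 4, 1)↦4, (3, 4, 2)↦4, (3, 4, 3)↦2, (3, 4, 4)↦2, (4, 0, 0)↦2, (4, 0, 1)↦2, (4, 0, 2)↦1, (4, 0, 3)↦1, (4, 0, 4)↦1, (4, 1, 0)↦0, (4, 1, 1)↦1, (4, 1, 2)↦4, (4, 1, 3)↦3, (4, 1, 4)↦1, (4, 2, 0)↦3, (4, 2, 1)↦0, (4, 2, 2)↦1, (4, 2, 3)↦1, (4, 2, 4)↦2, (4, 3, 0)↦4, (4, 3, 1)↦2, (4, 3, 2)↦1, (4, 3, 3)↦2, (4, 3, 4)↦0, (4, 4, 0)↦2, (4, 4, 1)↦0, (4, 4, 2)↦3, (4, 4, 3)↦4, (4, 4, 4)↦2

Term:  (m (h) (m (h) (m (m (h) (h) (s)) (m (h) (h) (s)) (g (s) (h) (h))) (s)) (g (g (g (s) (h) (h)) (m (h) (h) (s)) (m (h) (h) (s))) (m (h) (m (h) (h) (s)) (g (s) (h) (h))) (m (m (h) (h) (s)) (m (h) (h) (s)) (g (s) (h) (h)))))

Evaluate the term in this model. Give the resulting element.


value = 0

  h = 0
  h = 0
  h = 0
  h = 0
  s = 1
  (m (h) (h) (s)) = m(0, 0, 1) = 0
  h = 0
  h = 0
  s = 1
  (m (h) (h) (s)) = m(0, 0, 1) = 0
  s = 1
  h = 0
  h = 0
  (g (s) (h) (h)) = g(1, 0, 0) = 2
  (m (m (h) (h) (s)) (m (h) (h) (s)) (g (s) (h) (h))) = m(0, 0, 2) = 0
  s = 1
  (m (h) (m (m (h) (h) (s)) (m (h) (h) (s)) (g (s) (h) (h))) (s)) = m(0, 0, 1) = 0
  s = 1
  h = 0
  h = 0
  (g (s) (h) (h)) = g(1, 0, 0) = 2
  h = 0
  h = 0
  s = 1
  (m (h) (h) (s)) = m(0, 0, 1) = 0
  h = 0
  h = 0
  s = 1
  (m (h) (h) (s)) = m(0, 0, 1) = 0
  (g (g (s) (h) (h)) (m (h) (h) (s)) (m (h) (h) (s))) = g(2, 0, 0) = 4
  h = 0
  h = 0
  h = 0
  s = 1
  (m (h) (h) (s)) = m(0, 0, 1) = 0
  s = 1
  h = 0
  h = 0
  (g (s) (h) (h)) = g(1, 0, 0) = 2
  (m (h) (m (h) (h) (s)) (g (s) (h) (h))) = m(0, 0, 2) = 0
  h = 0
  h = 0
  s = 1
  (m (h) (h) (s)) = m(0, 0, 1) = 0
  h = 0
  h = 0
  s = 1
  (m (h) (h) (s)) = m(0, 0, 1) = 0
  s = 1
  h = 0
  h = 0
  (g (s) (h) (h)) = g(1, 0, 0) = 2
  (m (m (h) (h) (s)) (m (h) (h) (s)) (g (s) (h) (h))) = m(0, 0, 2) = 0
  (g (g (g (s) (h) (h)) (m (h) (h) (s)) (m (h) (h) (s))) (m (h) (m (h) (h) (s)) (g (s) (h) (h))) (m (m (h) (h) (s)) (m (h) (h) (s)) (g (s) (h) (h)))) = g(4, 0, 0) = 2
  (m (h) (m (h) (m (m (h) (h) (s)) (m (h) (h) (s)) (g (s) (h) (h))) (s)) (g (g (g (s) (h) (h)) (m (h) (h) (s)) (m (h) (h) (s))) (m (h) (m (h) (h) (s)) (g (s) (h) (h))) (m (m (h) (h) (s)) (m (h) (h) (s)) (g (s) (h) (h))))) = m(0, 0, 2) = 0
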